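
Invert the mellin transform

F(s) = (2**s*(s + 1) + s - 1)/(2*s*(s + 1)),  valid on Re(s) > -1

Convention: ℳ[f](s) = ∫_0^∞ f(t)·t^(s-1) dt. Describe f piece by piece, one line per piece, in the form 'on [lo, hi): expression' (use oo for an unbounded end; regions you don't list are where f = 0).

summing 2 kernel integrals split by 1 yields ℳ[f](s)
segment 0 to 1 holds t; add its integral
over [1, 2), the kernel integral of 1/2 enters the sum

on [0, 1): t
on [1, 2): 1/2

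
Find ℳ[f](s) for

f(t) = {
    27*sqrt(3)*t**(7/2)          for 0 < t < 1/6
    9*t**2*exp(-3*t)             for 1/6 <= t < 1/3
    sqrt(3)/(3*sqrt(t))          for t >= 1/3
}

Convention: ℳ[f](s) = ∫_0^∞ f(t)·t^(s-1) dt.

(8*2**s*(2*s - 1)*(2*s + 7)*uppergamma(s + 2, 1/2) - 8*2**s*(2*s - 1)*(2*s + 7)*uppergamma(s + 2, 1) - 16*2**s*(2*s + 7) + sqrt(2)*(2*s - 1))/(8*6**s*(2*s - 1)*(2*s + 7))
  -7/2 < Re(s) < 1/2

peel off the common scale on t: t**(7/2) on [0, 1/2); t**2*exp(-t) on [1/2, 1); 1/sqrt(t) on [1, ∞)
the shared t-power comes off first: t**(3/2) on [0, 1/2); exp(-t) on [1/2, 1); t**(-5/2) on [1, ∞)
cuts at 1/6, 1/3: linearity sums the 3 kernel integrals
segment [0, 1/6) carries 27*sqrt(3)*t**(7/2); integrate it
segment [1/6, 1/3) carries 9*t**2*exp(-3*t); integrate it
between 1/3 and ∞ the integrand is sqrt(3)/(3*sqrt(t))·t^(s-1)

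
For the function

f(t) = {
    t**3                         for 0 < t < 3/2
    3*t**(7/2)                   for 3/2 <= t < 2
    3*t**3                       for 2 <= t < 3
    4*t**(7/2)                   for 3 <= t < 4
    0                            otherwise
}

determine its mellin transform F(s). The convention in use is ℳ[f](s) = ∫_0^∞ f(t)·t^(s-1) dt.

breakpoints 3/2, 2, 3: one integral from each of the 4 segments
∫ t**3·t^(s-1) over [0, 3/2)
on [3/2, 2) integrate f = 3*t**(7/2) against the kernel
segment 2 to 3 holds 3*t**3; add its integral
between 3 and 4 the integrand is 4*t**(7/2)·t^(s-1)

(-3*2**(s + 3)*(2*s + 7) + 6*2**(s + 7/2)*(s + 3) + 3*3**(s + 3)*(2*s + 7) - 8*3**(s + 7/2)*(s + 3) + (3/2)**(s + 3)*(2*s + 7) - 6*(3/2)**(s + 7/2)*(s + 3) + 8*4**(s + 7/2)*(s + 3))/((s + 3)*(2*s + 7))
  Re(s) > -3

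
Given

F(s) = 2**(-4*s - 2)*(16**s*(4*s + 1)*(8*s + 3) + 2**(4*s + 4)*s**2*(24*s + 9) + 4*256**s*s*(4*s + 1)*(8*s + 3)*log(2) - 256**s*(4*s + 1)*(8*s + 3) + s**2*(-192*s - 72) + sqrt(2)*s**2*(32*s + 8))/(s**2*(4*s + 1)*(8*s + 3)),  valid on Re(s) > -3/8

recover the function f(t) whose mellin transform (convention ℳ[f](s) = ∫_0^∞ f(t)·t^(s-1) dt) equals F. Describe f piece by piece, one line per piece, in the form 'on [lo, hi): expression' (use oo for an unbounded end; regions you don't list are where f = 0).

on [0, 1/16): t**(3/8)
on [1/16, 1): 3*t**(1/4)
on [1, 16): log(t**(1/4))

remove the power substitution first: t**(3/4) on [0, 1/4); 3*sqrt(t) on [1/4, 1); log(sqrt(t)) on [1, 4)
peel off the power substitution: t**(3/2) on [0, 1/2); 3*t on [1/2, 1); log(t) on [1, 2)
treat the 3 regions marked off by 1/16, 1 separately and sum
on [0, 1/16) integrate f = t**(3/8) against the kernel
the [1/16, 1) slice contributes ∫ 3*t**(1/4)·t^(s-1) dt
on [1, 16): add ∫ log(t**(1/4))·t^(s-1) dt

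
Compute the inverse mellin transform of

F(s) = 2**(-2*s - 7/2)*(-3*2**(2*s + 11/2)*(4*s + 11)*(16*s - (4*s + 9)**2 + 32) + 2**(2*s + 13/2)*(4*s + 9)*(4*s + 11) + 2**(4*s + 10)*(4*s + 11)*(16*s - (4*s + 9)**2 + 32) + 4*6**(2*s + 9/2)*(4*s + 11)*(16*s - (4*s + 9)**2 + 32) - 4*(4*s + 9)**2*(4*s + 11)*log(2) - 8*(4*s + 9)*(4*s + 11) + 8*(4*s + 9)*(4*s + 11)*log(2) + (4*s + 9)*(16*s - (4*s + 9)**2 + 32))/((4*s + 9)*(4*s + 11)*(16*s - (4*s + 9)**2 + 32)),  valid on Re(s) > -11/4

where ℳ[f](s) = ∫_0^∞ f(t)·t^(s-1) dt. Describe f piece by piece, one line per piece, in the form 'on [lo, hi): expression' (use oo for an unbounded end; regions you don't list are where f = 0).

on [0, 1/4): t**(11/4)
on [1/4, 1): t**(7/4)*log(sqrt(t))
on [1, 4): 3*t**(9/4)
on [4, 9): 2*t**(9/4)

reversing the shared t-power: t**(3/4) on [0, 1/4); log(sqrt(t))/t**(1/4) on [1/4, 1); 3*t**(1/4) on [1, 4); …
strip the power substitution: t**(3/2) on [0, 1/2); log(t)/sqrt(t) on [1/2, 1); 3*sqrt(t) on [1, 2); …
strip the shared t-power: t on [0, 1/2); log(t)/t on [1/2, 1); 3 on [1, 2); …
breakpoints 1/4, 1, 4: one integral from each of the 4 segments
on [0, 1/4) integrate f = t**(11/4) against the kernel
between 1/4 and 1 the integrand is t**(7/4)*log(sqrt(t))·t^(s-1)
the [1, 4) slice contributes ∫ 3*t**(9/4)·t^(s-1) dt
on [4, 9): add ∫ 2*t**(9/4)·t^(s-1) dt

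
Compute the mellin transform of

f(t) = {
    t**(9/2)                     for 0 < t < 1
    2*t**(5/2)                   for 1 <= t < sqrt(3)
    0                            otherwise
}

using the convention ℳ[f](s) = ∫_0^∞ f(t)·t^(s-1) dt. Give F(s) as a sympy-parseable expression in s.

strip the shared t-power: t**4 on [0, 1); 2*t**2 on [1, sqrt(3))
the power substitution comes off first: t**2 on [0, 1); 2*t on [1, 3)
undo the shared t-power: t**(3/2) on [0, 1); 2*sqrt(t) on [1, 3)
treat the 2 regions marked off by 1 separately and sum
for t in [0, 1): the term is ∫ t**(9/2)·t^(s-1)
∫ 2*t**(5/2)·t^(s-1) over [1, sqrt(3))

2*(2*3**(s/2 + 5/4)*(2*s + 9) - 2*s - 13)/((2*s + 5)*(2*s + 9))
  Re(s) > -9/2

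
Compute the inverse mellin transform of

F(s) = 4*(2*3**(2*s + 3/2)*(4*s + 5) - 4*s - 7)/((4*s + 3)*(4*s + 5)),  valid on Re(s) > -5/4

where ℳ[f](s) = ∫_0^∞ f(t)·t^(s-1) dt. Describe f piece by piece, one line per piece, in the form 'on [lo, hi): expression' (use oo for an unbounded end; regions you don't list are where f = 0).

on [0, 1): t**(5/4)
on [1, 9): 2*t**(3/4)

peel off the shared t-power: t**(3/4) on [0, 1); 2*t**(1/4) on [1, 9)
reversing the power substitution: t**(3/2) on [0, 1); 2*sqrt(t) on [1, 3)
breakpoints 1: one integral from each of the 2 segments
on [0, 1): add ∫ t**(5/4)·t^(s-1) dt
piece [1, 9): integrate 2*t**(3/4) against the kernel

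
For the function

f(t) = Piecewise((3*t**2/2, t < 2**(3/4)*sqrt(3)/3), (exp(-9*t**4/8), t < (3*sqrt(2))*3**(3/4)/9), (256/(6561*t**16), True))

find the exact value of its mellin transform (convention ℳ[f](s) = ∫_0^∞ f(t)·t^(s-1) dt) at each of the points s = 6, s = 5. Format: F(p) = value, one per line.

F(6) = -4*sqrt(3)*exp(-3/2)/27 - 2*sqrt(2)*sqrt(pi)*erfc(sqrt(6)/2)/27 + 4*sqrt(3)/3645 + 2*sqrt(2)*sqrt(pi)*erfc(1)/27 + 4*sqrt(2)*exp(-1)/27 + 4/27
F(5) = 2*sqrt(6)*(-2079*2**(1/4)*uppergamma(5/4, 3/2) + 14*3**(1/4) + 2079*2**(1/4)*uppergamma(5/4, 1) + 1188*2**(3/4))/56133

invert the power substitution to get 3*t/2 on [0, 2*sqrt(2)/3); exp(-9*t**2/8) on [2*sqrt(2)/3, 2*sqrt(3)/3); 256/(6561*t**8) on [2*sqrt(3)/3, ∞)
strip the common scale on t: t on [0, sqrt(2)); exp(-t**2/2) on [sqrt(2), sqrt(3)); t**(-8) on [sqrt(3), ∞)
invert the power substitution to get sqrt(t) on [0, 2); exp(-t/2) on [2, 3); t**(-4) on [3, ∞)
along the cuts 2**(3/4)*sqrt(3)/3, (3*sqrt(2))*3**(3/4)/9, ℳ[f](s) splits into 3 integrals
∫ over [0, 2**(3/4)*sqrt(3)/3) of 3*t**2/2·t^(s-1) joins the sum
the [2**(3/4)*sqrt(3)/3, (3*sqrt(2))*3**(3/4)/9) slice contributes ∫ exp(-9*t**4/8)·t^(s-1) dt
for t in [(3*sqrt(2))*3**(3/4)/9, ∞): the term is ∫ 256/(6561*t**16)·t^(s-1)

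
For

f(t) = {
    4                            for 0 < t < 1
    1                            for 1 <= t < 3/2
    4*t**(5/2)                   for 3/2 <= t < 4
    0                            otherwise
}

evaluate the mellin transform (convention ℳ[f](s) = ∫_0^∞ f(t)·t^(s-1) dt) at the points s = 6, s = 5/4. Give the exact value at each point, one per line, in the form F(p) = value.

F(6) = 134222947/2176 - 6561*sqrt(6)/1088
F(5/4) = -9*2**(1/4)*3**(3/4)/5 + 3*2**(3/4)*3**(1/4)/5 + 12/5 + 2048*sqrt(2)/15

f breaks at 1, 3/2 into 3 integrals to sum
[0, 1) adds the kernel integral of 4
between 1 and 3/2 the integrand is 1·t^(s-1)
∫ over [3/2, 4) of 4*t**(5/2)·t^(s-1) joins the sum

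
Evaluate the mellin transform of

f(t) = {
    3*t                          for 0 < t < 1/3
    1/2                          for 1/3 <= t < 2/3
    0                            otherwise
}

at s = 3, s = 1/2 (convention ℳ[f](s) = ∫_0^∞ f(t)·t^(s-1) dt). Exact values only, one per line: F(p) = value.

F(3) = 17/324
F(1/2) = -sqrt(3)/9 + sqrt(6)/3

reversing the common scale on t: t on [0, 1); 1/2 on [1, 2)
integrate the 2 segments split at 1/3, then add the results
segment [0, 1/3) carries 3*t; integrate it
piece [1/3, 2/3): integrate 1/2 against the kernel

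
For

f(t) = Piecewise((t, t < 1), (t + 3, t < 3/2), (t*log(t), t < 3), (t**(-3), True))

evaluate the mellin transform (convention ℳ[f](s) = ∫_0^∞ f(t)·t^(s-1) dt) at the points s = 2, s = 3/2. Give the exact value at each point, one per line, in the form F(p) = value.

F(2) = 17/24 + 9*log(2)/8 + 63*log(3)/8
F(3/2) = -922*sqrt(3)/675 - 2 + 213*sqrt(6)/100 + log(2**(9*sqrt(6)/20)*3**(-9*sqrt(6)/20 + 18*sqrt(3)/5))

back out the shared t-power: sqrt(t) on [0, 1); (t + 3)/sqrt(t) on [1, 3/2); sqrt(t)*log(t) on [3/2, 3); …
the shared t-power comes off first: 1 on [0, 1); (t + 3)/t on [1, 3/2); log(t) on [3/2, 3); …
peel off the shared t-power: t on [0, 1); t + 3 on [1, 3/2); t*log(t) on [3/2, 3); …
breakpoints 1, 3/2, 3: one integral from each of the 4 segments
∫ t·t^(s-1) over [0, 1)
∫ over [1, 3/2) of (t + 3)·t^(s-1) joins the sum
∫ over [3/2, 3) of t*log(t)·t^(s-1) joins the sum
on [3, ∞) integrate f = t**(-3) against the kernel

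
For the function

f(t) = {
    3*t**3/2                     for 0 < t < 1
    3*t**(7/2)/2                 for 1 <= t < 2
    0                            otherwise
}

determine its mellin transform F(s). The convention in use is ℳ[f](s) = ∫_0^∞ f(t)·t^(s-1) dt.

the 2 pieces separated at 1 each add one integral
[0, 1) adds the kernel integral of 3*t**3/2
on [1, 2) integrate f = 3*t**(7/2)/2 against the kernel

3*(2**(s + 9/2)*(s + 3) + 1)/(2*(s + 3)*(2*s + 7))
  Re(s) > -3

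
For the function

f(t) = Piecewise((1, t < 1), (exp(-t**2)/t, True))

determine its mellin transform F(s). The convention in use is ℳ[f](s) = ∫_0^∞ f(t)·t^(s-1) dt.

strip the shared t-power: t on [0, 1); exp(-t**2) on [1, ∞)
strip the power substitution: sqrt(t) on [0, 1); exp(-t) on [1, ∞)
summing 2 kernel integrals split by 1 yields ℳ[f](s)
on [0, 1) integrate f = 1 against the kernel
segment 1 to ∞ holds exp(-t**2)/t; add its integral

(s*uppergamma(s/2 - 1/2, 1)/2 + 1)/s
  Re(s) > 0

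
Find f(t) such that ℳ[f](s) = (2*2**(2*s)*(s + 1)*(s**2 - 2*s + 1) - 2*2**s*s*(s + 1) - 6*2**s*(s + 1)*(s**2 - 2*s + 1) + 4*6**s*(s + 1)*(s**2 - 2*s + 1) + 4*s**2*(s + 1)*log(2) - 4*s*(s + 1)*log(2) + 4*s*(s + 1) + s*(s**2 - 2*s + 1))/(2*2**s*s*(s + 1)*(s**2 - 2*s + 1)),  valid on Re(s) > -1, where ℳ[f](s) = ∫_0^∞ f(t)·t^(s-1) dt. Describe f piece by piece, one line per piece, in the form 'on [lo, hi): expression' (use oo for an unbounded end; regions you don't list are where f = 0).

breakpoints 1/2, 1, 2: one integral from each of the 4 segments
segment 0 to 1/2 holds t; add its integral
[1/2, 1) adds the kernel integral of log(t)/t
between 1 and 2 the integrand is 3·t^(s-1)
for t in [2, 3): the term is ∫ 2·t^(s-1)

on [0, 1/2): t
on [1/2, 1): log(t)/t
on [1, 2): 3
on [2, 3): 2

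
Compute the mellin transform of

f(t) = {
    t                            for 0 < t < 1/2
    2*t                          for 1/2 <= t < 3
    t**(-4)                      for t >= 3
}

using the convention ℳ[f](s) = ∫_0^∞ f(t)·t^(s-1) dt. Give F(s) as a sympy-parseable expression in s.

(970*6**s*s - 3890*6**s - 81*s + 324)/(162*2**s*(s**2 - 3*s - 4))
  -1 < Re(s) < 4

along the cuts 1/2, 3, ℳ[f](s) splits into 3 integrals
segment 0 to 1/2 holds t; add its integral
on [1/2, 3): add ∫ 2*t·t^(s-1) dt
between 3 and ∞ the integrand is t**(-4)·t^(s-1)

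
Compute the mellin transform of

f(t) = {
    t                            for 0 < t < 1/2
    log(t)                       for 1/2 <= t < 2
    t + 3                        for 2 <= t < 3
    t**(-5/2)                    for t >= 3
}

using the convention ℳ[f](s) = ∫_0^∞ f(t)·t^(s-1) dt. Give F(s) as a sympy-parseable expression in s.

(-270*2**(2*s)*s**2*(2*s - 5) + 54*2**(2*s)*s*(s + 1)*(2*s - 5)*log(2) - 162*2**(2*s)*s*(2*s - 5) - 54*2**(2*s)*(s + 1)*(2*s - 5) - 4*sqrt(3)*6**s*s**2*(s + 1) + 324*6**s*s**2*(2*s - 5) + 162*6**s*s*(2*s - 5) + 27*s**2*(2*s - 5) + 54*s*(s + 1)*(2*s - 5)*log(2) + (2*s - 5)*(54*s + 54))/(54*2**s*s**2*(s + 1)*(2*s - 5))
  -1 < Re(s) < 5/2

along the cuts 1/2, 2, 3, ℳ[f](s) splits into 4 integrals
between 0 and 1/2 the integrand is t·t^(s-1)
over [1/2, 2), the kernel integral of log(t) enters the sum
∫ (t + 3)·t^(s-1) over [2, 3)
[3, ∞) adds the kernel integral of t**(-5/2)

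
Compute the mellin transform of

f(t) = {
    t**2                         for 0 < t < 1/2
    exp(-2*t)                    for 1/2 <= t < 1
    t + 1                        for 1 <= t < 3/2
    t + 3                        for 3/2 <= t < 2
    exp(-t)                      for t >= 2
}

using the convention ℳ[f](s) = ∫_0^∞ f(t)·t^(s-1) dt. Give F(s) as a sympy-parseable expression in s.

breakpoints 1/2, 1, 3/2, 2: one integral from each of the 5 segments
∫ t**2·t^(s-1) over [0, 1/2)
on [1/2, 1): add ∫ exp(-2*t)·t^(s-1) dt
[1, 3/2) adds the kernel integral of (t + 1)
segment [3/2, 2) carries (t + 3); integrate it
between 2 and ∞ the integrand is exp(-t)·t^(s-1)

(20*2**(2*s)*s*(s + 2) + 12*2**(2*s)*(s + 2) + 4*2**s*s*(s + 1)*(s + 2)*uppergamma(s, 2) - 8*2**s*s*(s + 2) - 4*2**s*(s + 2) - 8*3**s*s*(s + 2) - 8*3**s*(s + 2) + 4*s*(s + 1)*(s + 2)*uppergamma(s, 1) - 4*s*(s + 1)*(s + 2)*uppergamma(s, 2) + s*(s + 1))/(4*2**s*s*(s + 1)*(s + 2))
  Re(s) > -2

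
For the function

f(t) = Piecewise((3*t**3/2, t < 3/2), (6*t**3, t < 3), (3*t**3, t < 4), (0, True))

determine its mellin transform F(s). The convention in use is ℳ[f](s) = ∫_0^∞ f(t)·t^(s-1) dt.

breakpoints 3/2, 3: one integral from each of the 3 segments
over [0, 3/2), the kernel integral of 3*t**3/2 enters the sum
between 3/2 and 3 the integrand is 6*t**3·t^(s-1)
for t in [3, 4): the term is ∫ 3*t**3·t^(s-1)

3*(1024*2**(3*s) - 81*3**s + 432*6**s)/(16*2**s*(s + 3))
  Re(s) > -3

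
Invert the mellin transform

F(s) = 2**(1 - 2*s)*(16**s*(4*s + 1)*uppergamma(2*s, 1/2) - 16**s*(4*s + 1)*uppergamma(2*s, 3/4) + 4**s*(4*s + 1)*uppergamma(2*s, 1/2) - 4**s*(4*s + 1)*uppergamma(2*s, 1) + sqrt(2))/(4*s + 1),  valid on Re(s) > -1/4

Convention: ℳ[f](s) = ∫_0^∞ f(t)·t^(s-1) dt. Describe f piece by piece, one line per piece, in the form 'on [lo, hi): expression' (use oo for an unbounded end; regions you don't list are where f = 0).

the power substitution comes off first: sqrt(t) on [0, 1/2); exp(-t) on [1/2, 1); exp(-t/2) on [1, 3/2)
summing 3 kernel integrals split by 1/4, 1 yields ℳ[f](s)
piece [0, 1/4): integrate t**(1/4) against the kernel
between 1/4 and 1 the integrand is exp(-sqrt(t))·t^(s-1)
between 1 and 9/4 the integrand is exp(-sqrt(t)/2)·t^(s-1)

on [0, 1/4): t**(1/4)
on [1/4, 1): exp(-sqrt(t))
on [1, 9/4): exp(-sqrt(t)/2)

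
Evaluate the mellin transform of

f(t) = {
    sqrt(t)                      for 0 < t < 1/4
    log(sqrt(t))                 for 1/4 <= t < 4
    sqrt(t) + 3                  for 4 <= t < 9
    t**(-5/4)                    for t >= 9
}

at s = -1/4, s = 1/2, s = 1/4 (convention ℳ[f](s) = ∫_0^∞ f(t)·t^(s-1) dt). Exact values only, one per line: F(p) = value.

F(-1/4) = sqrt(2)*(-486*log(2) + sqrt(2) + 648)/81
F(1/2) = 4*sqrt(3)/27 + 5*log(2) + 33/4
F(1/4) = sqrt(2)*(-330 + sqrt(2) + 108*log(2) + 144*sqrt(6))/18

back out the power substitution: t on [0, 1/2); log(t) on [1/2, 2); t + 3 on [2, 3); …
integrate the 4 segments split at 1/4, 4, 9, then add the results
[0, 1/4) adds the kernel integral of sqrt(t)
[1/4, 4) adds the kernel integral of log(sqrt(t))
on [4, 9) integrate f = (sqrt(t) + 3) against the kernel
∫ over [9, ∞) of t**(-5/4)·t^(s-1) joins the sum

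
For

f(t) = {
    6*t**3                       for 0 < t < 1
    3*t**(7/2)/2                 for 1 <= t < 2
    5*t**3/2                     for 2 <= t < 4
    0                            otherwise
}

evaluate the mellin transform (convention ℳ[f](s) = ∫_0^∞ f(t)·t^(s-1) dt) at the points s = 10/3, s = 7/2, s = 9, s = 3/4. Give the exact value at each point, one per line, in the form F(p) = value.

integrate the 3 segments split at 1, 2, then add the results
segment 0 to 1 holds 6*t**3; add its integral
∫ 3*t**(7/2)/2·t^(s-1) over [1, 2)
∫ 5*t**3/2·t^(s-1) over [2, 4)

F(10/3) = -480*2**(1/3)/19 + 567/779 + 576*2**(5/6)/41 + 30720*2**(2/3)/19
F(7/2) = 578561/182 - 320*sqrt(2)/13
F(9) = 12288*sqrt(2)/25 + 174720019/50
F(3/4) = -16*2**(3/4)/3 + 106/85 + 96*2**(1/4)/17 + 256*sqrt(2)/3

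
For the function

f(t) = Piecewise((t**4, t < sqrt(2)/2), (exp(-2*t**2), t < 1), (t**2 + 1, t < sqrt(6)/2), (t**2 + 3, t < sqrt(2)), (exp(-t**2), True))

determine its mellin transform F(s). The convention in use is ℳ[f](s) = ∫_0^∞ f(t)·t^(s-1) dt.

(sqrt(2)/2)**s*(2*2**(s/2)*s*(s + 2)*(s + 4)*uppergamma(s/2, 2) - 8*2**(s/2)*s*(s + 4) - 8*2**(s/2)*(s + 4) + 20*2**s*s*(s + 4) + 24*2**s*(s + 4) - 8*3**(s/2)*s*(s + 4) - 16*3**(s/2)*(s + 4) + 2*s*(s + 2)*(s + 4)*uppergamma(s/2, 1) - 2*s*(s + 2)*(s + 4)*uppergamma(s/2, 2) + s*(s + 2))/(4*s*(s + 2)*(s + 4))
  Re(s) > -4

undo the power substitution: t**2 on [0, 1/2); exp(-2*t) on [1/2, 1); t + 1 on [1, 3/2); …
integrate the 5 segments split at sqrt(2)/2, 1, sqrt(6)/2, sqrt(2), then add the results
segment 0 to sqrt(2)/2 holds t**4; add its integral
segment [sqrt(2)/2, 1) carries exp(-2*t**2); integrate it
piece [1, sqrt(6)/2): integrate (t**2 + 1) against the kernel
on [sqrt(6)/2, sqrt(2)) integrate f = (t**2 + 3) against the kernel
on [sqrt(2), ∞) integrate f = exp(-t**2) against the kernel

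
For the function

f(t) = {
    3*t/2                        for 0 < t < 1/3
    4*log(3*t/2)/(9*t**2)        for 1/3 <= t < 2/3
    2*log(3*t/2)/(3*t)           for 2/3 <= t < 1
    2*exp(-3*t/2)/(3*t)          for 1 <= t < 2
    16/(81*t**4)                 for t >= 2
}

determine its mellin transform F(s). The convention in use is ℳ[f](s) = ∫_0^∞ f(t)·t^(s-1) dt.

2**(1 - s)*(108*2**(s - 1)*(s - 4)*(s - 1)**2*(s + 1)*(-2*s + (s - 1)**2 + 3)*uppergamma(s - 1, 3/2) - 108*2**(s - 1)*(s - 4)*(s - 1)**2*(s + 1)*(-2*s + (s - 1)**2 + 3)*uppergamma(s - 1, 3) - 108*2**(s - 1)*(s - 4)*(s - 1)**2*(s + 1) + 108*2**(s - 1)*(s - 4)*(s + 1)*(-2*s + (s - 1)**2 + 3) - 108*3**(s - 1)*(s - 4)*(s - 1)*(s + 1)*(-2*s + (s - 1)**2 + 3)*log(2) + 108*3**(s - 1)*(s - 4)*(s - 1)*(s + 1)*(-2*s + (s - 1)**2 + 3)*log(3) - 108*3**(s - 1)*(s - 4)*(s + 1)*(-2*s + (s - 1)**2 + 3) - 4*6**(s - 1)*(s - 1)**2*(s + 1)*(-2*s + (s - 1)**2 + 3) + 216*(s - 4)*(s - 1)**3*(s + 1)*log(2) - 216*(s - 4)*(s - 1)**2*(s + 1)*log(2) + 216*(s - 4)*(s - 1)**2*(s + 1) + 27*(s - 4)*(s - 1)**2*(-2*s + (s - 1)**2 + 3))/(108*(3/2)**s*(s - 4)*(s - 1)**2*(s + 1)*(-2*s + (s - 1)**2 + 3))
  -1 < Re(s) < 4

strip the common scale on t: t on [0, 1/2); log(t)/t**2 on [1/2, 1); log(t)/t on [1, 3/2); …
the shared t-power comes off first: t**2 on [0, 1/2); log(t)/t on [1/2, 1); log(t) on [1, 3/2); …
the 5 pieces separated at 1/3, 2/3, 1, 2 each add one integral
for t in [0, 1/3): the term is ∫ 3*t/2·t^(s-1)
the [1/3, 2/3) slice contributes ∫ 4*log(3*t/2)/(9*t**2)·t^(s-1) dt
∫ over [2/3, 1) of 2*log(3*t/2)/(3*t)·t^(s-1) joins the sum
∫ 2*exp(-3*t/2)/(3*t)·t^(s-1) over [1, 2)
on [2, ∞) integrate f = 16/(81*t**4) against the kernel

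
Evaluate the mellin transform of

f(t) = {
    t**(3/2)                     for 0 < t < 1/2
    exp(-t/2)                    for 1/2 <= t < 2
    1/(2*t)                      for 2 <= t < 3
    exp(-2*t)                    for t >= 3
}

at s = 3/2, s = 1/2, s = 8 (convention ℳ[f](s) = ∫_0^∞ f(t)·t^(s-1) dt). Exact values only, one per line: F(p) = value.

slice at 1/2, 2, 3, transform all 4 pieces, and sum them
the [0, 1/2) slice contributes ∫ t**(3/2)·t^(s-1) dt
piece [1/2, 2): integrate exp(-t/2) against the kernel
∫ 1/(2*t)·t^(s-1) over [2, 3)
[3, ∞) adds the kernel integral of exp(-2*t)

F(3/2) = -sqrt(2) - 2*sqrt(2)*exp(-1) - sqrt(2)*sqrt(pi)*erfc(1) + sqrt(2)*sqrt(pi)*erfc(sqrt(6))/8 + sqrt(3)*exp(-6)/2 + 1/24 + sqrt(2)*exp(-1/4) + sqrt(2)*sqrt(pi)*erfc(1/2) + sqrt(3)
F(1/2) = -sqrt(3)/3 - sqrt(2)*sqrt(pi)*erfc(1) + sqrt(2)*sqrt(pi)*erfc(sqrt(6))/2 + 1/8 + sqrt(2)/2 + sqrt(2)*sqrt(pi)*erfc(1/2)
F(8) = -3507200*exp(-1) + sqrt(2)/9728 + 94545*exp(-6)/16 + 2059/14 + 106028861*exp(-1/4)/64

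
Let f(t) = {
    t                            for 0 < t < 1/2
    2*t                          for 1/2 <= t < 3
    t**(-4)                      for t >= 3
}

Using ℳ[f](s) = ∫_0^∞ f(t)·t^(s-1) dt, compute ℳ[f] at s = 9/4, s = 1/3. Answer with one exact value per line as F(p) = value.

F(9/4) = 2**(3/4)*(-63 + 27320*6**(1/4))/3276
F(1/3) = 2**(2/3)*(-891 + 10700*6**(1/3))/4752

cuts at 1/2, 3: linearity sums the 3 kernel integrals
the [0, 1/2) slice contributes ∫ t·t^(s-1) dt
on [1/2, 3): add ∫ 2*t·t^(s-1) dt
segment [3, ∞) carries t**(-4); integrate it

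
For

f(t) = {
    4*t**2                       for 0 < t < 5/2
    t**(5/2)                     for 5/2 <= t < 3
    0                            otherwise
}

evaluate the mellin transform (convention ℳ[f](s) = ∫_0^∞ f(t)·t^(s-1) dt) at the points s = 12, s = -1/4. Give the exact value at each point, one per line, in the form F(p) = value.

summing 2 kernel integrals split by 5/2 yields ℳ[f](s)
on [0, 5/2) integrate f = 4*t**2 against the kernel
[5/2, 3) adds the kernel integral of t**(5/2)

F(12) = -6103515625*sqrt(10)/475136 + 6103515625/57344 + 9565938*sqrt(3)/29
F(-1/4) = -25*2**(3/4)*5**(1/4)/18 + 4*3**(1/4) + 20*2**(1/4)*5**(3/4)/7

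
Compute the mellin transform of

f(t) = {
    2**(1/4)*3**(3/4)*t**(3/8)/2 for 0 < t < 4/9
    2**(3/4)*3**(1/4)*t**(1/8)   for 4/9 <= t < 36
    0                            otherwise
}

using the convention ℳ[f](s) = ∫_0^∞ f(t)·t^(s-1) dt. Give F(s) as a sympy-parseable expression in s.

2**(2*s + 3)*(3**(4*s + 1/2)*(16*s + 6) - 8*s - 5)/(9**s*(8*s + 1)*(8*s + 3))
  Re(s) > -3/8

the power substitution comes off first: 2**(1/4)*3**(3/4)*t**(3/4)/2 on [0, 2/3); 2**(3/4)*3**(1/4)*t**(1/4) on [2/3, 6)
reversing the common scale on t: t**(3/4) on [0, 1); 2*t**(1/4) on [1, 9)
back out the power substitution: t**(3/2) on [0, 1); 2*sqrt(t) on [1, 3)
slice at 4/9, transform all 2 pieces, and sum them
segment 0 to 4/9 holds 2**(1/4)*3**(3/4)*t**(3/8)/2; add its integral
∫ 2**(3/4)*3**(1/4)*t**(1/8)·t^(s-1) over [4/9, 36)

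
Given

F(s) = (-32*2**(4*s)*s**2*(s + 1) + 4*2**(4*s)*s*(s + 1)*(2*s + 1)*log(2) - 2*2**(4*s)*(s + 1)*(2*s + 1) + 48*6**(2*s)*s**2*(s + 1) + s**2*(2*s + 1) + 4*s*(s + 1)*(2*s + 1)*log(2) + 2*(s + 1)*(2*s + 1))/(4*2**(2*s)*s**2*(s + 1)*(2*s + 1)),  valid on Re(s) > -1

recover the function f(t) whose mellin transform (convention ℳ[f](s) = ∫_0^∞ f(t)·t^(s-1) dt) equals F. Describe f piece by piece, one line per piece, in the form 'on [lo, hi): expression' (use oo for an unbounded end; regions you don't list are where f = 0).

undo the power substitution: t**2 on [0, 1/2); log(t) on [1/2, 2); 2*t on [2, 3)
linearity at 1/4, 4 turns ℳ[f](s) into 3 summed integrals
segment 0 to 1/4 holds t; add its integral
piece [1/4, 4): integrate log(sqrt(t)) against the kernel
segment 4 to 9 holds 2*sqrt(t); add its integral

on [0, 1/4): t
on [1/4, 4): log(sqrt(t))
on [4, 9): 2*sqrt(t)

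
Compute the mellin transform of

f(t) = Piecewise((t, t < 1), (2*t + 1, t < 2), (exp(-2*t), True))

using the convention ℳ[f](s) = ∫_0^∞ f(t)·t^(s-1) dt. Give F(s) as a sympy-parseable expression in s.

treat the 3 regions marked off by 1, 2 separately and sum
[0, 1) adds the kernel integral of t
on [1, 2): add ∫ (2*t + 1)·t^(s-1) dt
between 2 and ∞ the integrand is exp(-2*t)·t^(s-1)

(2**s*s*(s + 1)*uppergamma(s, 4) - 2*4**s*s - 4**s + 5*8**s*s + 8**s)/(4**s*s*(s + 1))
  Re(s) > -1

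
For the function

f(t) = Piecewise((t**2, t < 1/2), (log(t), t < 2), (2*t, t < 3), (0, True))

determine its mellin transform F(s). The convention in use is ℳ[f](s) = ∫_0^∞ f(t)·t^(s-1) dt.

(-16*2**(2*s)*s**2*(s + 2) + 4*2**(2*s)*s*(s + 1)*(s + 2)*log(2) - 4*2**(2*s)*(s + 1)*(s + 2) + 24*6**s*s**2*(s + 2) + s**2*(s + 1) + 4*s*(s + 1)*(s + 2)*log(2) + 4*(s + 1)*(s + 2))/(4*2**s*s**2*(s + 1)*(s + 2))
  Re(s) > -2

summing 3 kernel integrals split by 1/2, 2 yields ℳ[f](s)
on [0, 1/2) integrate f = t**2 against the kernel
[1/2, 2) adds the kernel integral of log(t)
[2, 3) adds the kernel integral of 2*t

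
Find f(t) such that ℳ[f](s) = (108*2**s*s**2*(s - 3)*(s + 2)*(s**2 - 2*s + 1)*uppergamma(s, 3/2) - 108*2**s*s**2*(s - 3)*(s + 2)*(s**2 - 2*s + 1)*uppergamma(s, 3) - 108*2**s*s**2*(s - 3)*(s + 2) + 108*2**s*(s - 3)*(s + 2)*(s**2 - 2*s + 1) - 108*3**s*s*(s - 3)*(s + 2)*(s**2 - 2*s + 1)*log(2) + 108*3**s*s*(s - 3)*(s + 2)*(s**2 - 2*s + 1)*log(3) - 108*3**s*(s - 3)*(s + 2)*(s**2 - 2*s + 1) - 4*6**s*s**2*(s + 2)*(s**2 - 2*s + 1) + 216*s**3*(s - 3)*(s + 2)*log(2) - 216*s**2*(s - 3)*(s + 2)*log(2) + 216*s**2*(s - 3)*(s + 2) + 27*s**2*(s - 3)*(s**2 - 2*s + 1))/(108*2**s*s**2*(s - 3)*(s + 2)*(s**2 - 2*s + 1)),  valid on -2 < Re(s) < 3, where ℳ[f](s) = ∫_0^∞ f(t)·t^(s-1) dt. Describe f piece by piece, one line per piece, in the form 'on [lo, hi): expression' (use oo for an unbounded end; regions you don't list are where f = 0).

on [0, 1/2): t**2
on [1/2, 1): log(t)/t
on [1, 3/2): log(t)
on [3/2, 3): exp(-t)
on [3, oo): t**(-3)

the 5 pieces separated at 1/2, 1, 3/2, 3 each add one integral
on [0, 1/2) integrate f = t**2 against the kernel
segment 1/2 to 1 holds log(t)/t; add its integral
∫ over [1, 3/2) of log(t)·t^(s-1) joins the sum
∫ over [3/2, 3) of exp(-t)·t^(s-1) joins the sum
between 3 and ∞ the integrand is t**(-3)·t^(s-1)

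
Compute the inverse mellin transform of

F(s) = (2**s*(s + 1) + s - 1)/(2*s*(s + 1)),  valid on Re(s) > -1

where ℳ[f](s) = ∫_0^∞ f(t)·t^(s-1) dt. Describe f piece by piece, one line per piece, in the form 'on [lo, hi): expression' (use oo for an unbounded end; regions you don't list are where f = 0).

on [0, 1): t
on [1, 2): 1/2

linearity at 1 turns ℳ[f](s) into 2 summed integrals
segment [0, 1) carries t; integrate it
segment 1 to 2 holds 1/2; add its integral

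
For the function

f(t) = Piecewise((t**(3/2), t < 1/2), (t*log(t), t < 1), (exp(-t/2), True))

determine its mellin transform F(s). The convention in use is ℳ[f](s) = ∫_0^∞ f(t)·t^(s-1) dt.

(2*2**(2*s)*(2*s + 3)*(s**2 + 2*s + 1)*uppergamma(s, 1/2) - 2*2**s*(2*s + 3) + s*(2*s + 3)*log(2) + 2*s + (2*s + 3)*log(2) + sqrt(2)*(s**2 + 2*s + 1) + 3)/(2*2**s*(2*s + 3)*(s**2 + 2*s + 1))
  Re(s) > -3/2

split f at 1/2, 1: ℳ[f](s) collects 3 kernel integrals
for t in [0, 1/2): the term is ∫ t**(3/2)·t^(s-1)
piece [1/2, 1): integrate t*log(t) against the kernel
over [1, ∞), the kernel integral of exp(-t/2) enters the sum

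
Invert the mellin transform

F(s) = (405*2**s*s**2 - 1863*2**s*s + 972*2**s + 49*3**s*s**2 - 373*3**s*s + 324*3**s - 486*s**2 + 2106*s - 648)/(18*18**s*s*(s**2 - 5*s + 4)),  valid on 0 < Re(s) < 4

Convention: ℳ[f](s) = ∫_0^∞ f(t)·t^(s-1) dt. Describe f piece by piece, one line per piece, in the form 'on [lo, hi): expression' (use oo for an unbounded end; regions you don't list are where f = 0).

on [0, 1/18): 9
on [1/18, 1/9): (18*t + 1)/t
on [1/9, 1/6): 9/2
on [1/6, oo): 1/(729*t**4)

peel off the shared t-power: 9*t on [0, 1/18); 18*t + 1 on [1/18, 1/9); 9*t/2 on [1/9, 1/6); …
strip the common scale on t: 3*t on [0, 1/6); 6*t + 1 on [1/6, 1/3); 3*t/2 on [1/3, 1/2); …
strip the common scale on t: t on [0, 1/2); 2*t + 1 on [1/2, 1); t/2 on [1, 3/2); …
cuts at 1/18, 1/9, 1/6: linearity sums the 4 kernel integrals
segment 0 to 1/18 holds 9; add its integral
over [1/18, 1/9), the kernel integral of (18*t + 1)/t enters the sum
the [1/9, 1/6) slice contributes ∫ 9/2·t^(s-1) dt
∫ 1/(729*t**4)·t^(s-1) over [1/6, ∞)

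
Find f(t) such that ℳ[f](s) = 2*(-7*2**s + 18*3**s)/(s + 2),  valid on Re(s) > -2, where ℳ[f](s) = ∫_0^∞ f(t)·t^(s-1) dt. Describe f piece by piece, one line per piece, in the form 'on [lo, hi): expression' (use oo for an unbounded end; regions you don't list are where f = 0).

on [0, 2): t**2/2
on [2, 3): 4*t**2

breakpoints 2: one integral from each of the 2 segments
the [0, 2) slice contributes ∫ t**2/2·t^(s-1) dt
segment [2, 3) carries 4*t**2; integrate it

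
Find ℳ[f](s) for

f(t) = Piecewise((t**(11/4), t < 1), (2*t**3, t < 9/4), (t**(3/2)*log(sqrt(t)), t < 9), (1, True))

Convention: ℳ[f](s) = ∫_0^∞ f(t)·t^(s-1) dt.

the power substitution comes off first: t**(11/2) on [0, 1); 2*t**6 on [1, 3/2); t**3*log(t) on [3/2, 3); …
remove the shared t-power first: t**(7/2) on [0, 1); 2*t**4 on [1, 3/2); t*log(t) on [3/2, 3); …
back out the shared t-power: t**(3/2) on [0, 1); 2*t**2 on [1, 3/2); log(t)/t on [3/2, 3); …
treat the 4 regions marked off by 1, 9/4, 9 separately and sum
on [0, 1): add ∫ t**(11/4)·t^(s-1) dt
on [1, 9/4): add ∫ 2*t**3·t^(s-1) dt
over [9/4, 9), the kernel integral of t**(3/2)*log(sqrt(t)) enters the sum
for t in [9, ∞): the term is ∫ 1·t^(s-1)

2**(-2*s - 4)*(648*2**(2*s + 4)*s*(2*s + 6)*(-4*s + (2*s + 4)**2 - 7) - 648*2**(2*s + 4)*s*(4*s + 11)*(-4*s + (2*s + 4)**2 - 7) - 216*3**(2*s + 4)*s*(2*s + 4)*(2*s + 6)*(4*s + 11)*log(3) + 216*3**(2*s + 4)*s*(2*s + 4)*(2*s + 6)*(4*s + 11)*log(2) - 216*3**(2*s + 4)*s*(2*s + 6)*(4*s + 11)*log(2) + 216*3**(2*s + 4)*s*(2*s + 6)*(4*s + 11) + 216*3**(2*s + 4)*s*(2*s + 6)*(4*s + 11)*log(3) + 1458*3**(2*s + 4)*s*(4*s + 11)*(-4*s + (2*s + 4)**2 - 7) + 108*6**(2*s + 4)*s*(2*s + 4)*(2*s + 6)*(4*s + 11)*log(3) - 108*6**(2*s + 4)*s*(2*s + 6)*(4*s + 11)*log(3) - 108*6**(2*s + 4)*s*(2*s + 6)*(4*s + 11) - 2*6**(2*s + 4)*(2*s + 6)*(4*s + 11)*(-4*s + (2*s + 4)**2 - 7))/(162*s*(2*s + 6)*(4*s + 11)*(-4*s + (2*s + 4)**2 - 7))
  -11/4 < Re(s) < 0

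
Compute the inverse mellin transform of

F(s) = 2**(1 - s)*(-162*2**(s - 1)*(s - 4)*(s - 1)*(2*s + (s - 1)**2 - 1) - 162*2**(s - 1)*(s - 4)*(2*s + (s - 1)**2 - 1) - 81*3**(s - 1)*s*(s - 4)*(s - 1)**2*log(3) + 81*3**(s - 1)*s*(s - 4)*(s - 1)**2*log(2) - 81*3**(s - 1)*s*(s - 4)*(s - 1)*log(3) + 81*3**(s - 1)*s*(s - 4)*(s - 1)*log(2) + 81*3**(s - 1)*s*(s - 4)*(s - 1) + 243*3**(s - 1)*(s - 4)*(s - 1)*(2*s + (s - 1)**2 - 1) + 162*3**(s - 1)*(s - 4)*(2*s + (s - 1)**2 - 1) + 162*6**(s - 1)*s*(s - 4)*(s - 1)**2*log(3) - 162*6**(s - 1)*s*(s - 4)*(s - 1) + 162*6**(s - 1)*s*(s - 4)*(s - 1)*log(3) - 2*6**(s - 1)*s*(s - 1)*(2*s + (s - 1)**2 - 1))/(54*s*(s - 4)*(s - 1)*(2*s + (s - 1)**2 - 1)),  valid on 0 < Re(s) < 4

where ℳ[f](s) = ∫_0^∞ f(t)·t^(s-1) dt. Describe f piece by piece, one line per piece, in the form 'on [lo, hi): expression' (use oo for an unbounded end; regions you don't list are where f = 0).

on [0, 1): 1
on [1, 3/2): (t + 3)/t
on [3/2, 3): log(t)
on [3, oo): t**(-4)

the shared t-power comes off first: t on [0, 1); t + 3 on [1, 3/2); t*log(t) on [3/2, 3); …
cuts at 1, 3/2, 3: linearity sums the 4 kernel integrals
on [0, 1) integrate f = 1 against the kernel
for t in [1, 3/2): the term is ∫ (t + 3)/t·t^(s-1)
over [3/2, 3), the kernel integral of log(t) enters the sum
on [3, ∞) integrate f = t**(-4) against the kernel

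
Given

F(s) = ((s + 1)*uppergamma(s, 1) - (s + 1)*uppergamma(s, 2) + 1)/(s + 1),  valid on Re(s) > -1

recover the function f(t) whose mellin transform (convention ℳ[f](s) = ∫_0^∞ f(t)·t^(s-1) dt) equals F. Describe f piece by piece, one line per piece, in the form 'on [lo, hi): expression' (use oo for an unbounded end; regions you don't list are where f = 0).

cuts at 1: linearity sums the 2 kernel integrals
piece [0, 1): integrate t against the kernel
segment 1 to 2 holds exp(-t); add its integral

on [0, 1): t
on [1, 2): exp(-t)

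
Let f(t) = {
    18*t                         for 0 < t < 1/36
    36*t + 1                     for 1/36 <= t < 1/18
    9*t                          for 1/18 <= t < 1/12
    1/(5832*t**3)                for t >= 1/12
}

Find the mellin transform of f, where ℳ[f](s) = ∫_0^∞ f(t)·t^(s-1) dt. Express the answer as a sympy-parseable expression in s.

reversing the common scale on t: 9*t on [0, 1/18); 18*t + 1 on [1/18, 1/9); 9*t/2 on [1/9, 1/6); …
remove the common scale on t first: 3*t on [0, 1/6); 6*t + 1 on [1/6, 1/3); 3*t/2 on [1/3, 1/2); …
strip the common scale on t: t on [0, 1/2); 2*t + 1 on [1/2, 1); t/2 on [1, 3/2); …
f breaks at 1/36, 1/18, 1/12 into 4 integrals to sum
on [0, 1/36) integrate f = 18*t against the kernel
the [1/36, 1/18) slice contributes ∫ (36*t + 1)·t^(s-1) dt
segment [1/18, 1/12) carries 9*t; integrate it
between 1/12 and ∞ the integrand is 1/(5832*t**3)·t^(s-1)

(270*2**s*s**2 - 702*2**s*s - 324*2**s + 49*3**s*s**2 - 275*3**s*s - 162*s**2 + 378*s + 324)/(108*6**(2*s)*s*(s**2 - 2*s - 3))
  -1 < Re(s) < 3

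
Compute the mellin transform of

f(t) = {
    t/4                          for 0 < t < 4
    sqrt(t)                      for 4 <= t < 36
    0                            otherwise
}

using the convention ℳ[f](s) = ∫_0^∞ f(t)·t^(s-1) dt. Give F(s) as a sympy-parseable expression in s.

remove the power substitution first: t**2/4 on [0, 2); t on [2, 6)
peel off the common scale on t: t**2 on [0, 1); 2*t on [1, 3)
invert the shared t-power to get t**(3/2) on [0, 1); 2*sqrt(t) on [1, 3)
treat the 2 regions marked off by 4 separately and sum
between 0 and 4 the integrand is t/4·t^(s-1)
segment [4, 36) carries sqrt(t); integrate it

4**s*(12*3**(2*s)*(s + 1) - 2*s - 3)/((s + 1)*(2*s + 1))
  Re(s) > -1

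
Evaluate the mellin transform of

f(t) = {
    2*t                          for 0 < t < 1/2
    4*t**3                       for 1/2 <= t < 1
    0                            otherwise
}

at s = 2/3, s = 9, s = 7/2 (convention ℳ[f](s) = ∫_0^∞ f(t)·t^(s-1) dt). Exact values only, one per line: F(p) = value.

integrate the 2 segments split at 1/2, then add the results
∫ over [0, 1/2) of 2*t·t^(s-1) joins the sum
segment 1/2 to 1 holds 4*t**3; add its integral

F(2/3) = 51*2**(1/3)/220 + 12/11
F(9) = 6829/20480
F(7/2) = 17*sqrt(2)/1872 + 8/13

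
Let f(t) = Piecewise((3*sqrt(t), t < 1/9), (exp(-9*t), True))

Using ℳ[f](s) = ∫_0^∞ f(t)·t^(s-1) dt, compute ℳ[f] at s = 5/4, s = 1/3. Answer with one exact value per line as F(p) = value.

back out the common scale on t: sqrt(3)*sqrt(t) on [0, 1/3); exp(-3*t) on [1/3, ∞)
back out the common scale on t: sqrt(t) on [0, 1); exp(-t) on [1, ∞)
the 2 pieces separated at 1/9 each add one integral
over [0, 1/9), the kernel integral of 3*sqrt(t) enters the sum
∫ over [1/9, ∞) of exp(-9*t)·t^(s-1) joins the sum

F(5/4) = sqrt(3)*(7*uppergamma(5/4, 1) + 4)/189
F(1/3) = 3**(1/3)*(5*uppergamma(1/3, 1) + 6)/15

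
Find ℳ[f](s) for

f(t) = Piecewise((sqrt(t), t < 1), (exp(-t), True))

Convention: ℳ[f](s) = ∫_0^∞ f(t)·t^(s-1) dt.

linearity at 1 turns ℳ[f](s) into 2 summed integrals
segment [0, 1) carries sqrt(t); integrate it
∫ over [1, ∞) of exp(-t)·t^(s-1) joins the sum

((2*s + 1)*uppergamma(s, 1) + 2)/(2*s + 1)
  Re(s) > -1/2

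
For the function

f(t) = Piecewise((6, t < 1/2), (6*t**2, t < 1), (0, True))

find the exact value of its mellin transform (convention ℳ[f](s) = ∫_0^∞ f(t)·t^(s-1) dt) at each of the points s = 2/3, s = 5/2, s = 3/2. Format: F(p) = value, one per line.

the 2 pieces separated at 1/2 each add one integral
over [0, 1/2), the kernel integral of 6 enters the sum
∫ over [1/2, 1) of 6*t**2·t^(s-1) joins the sum

F(2/3) = 9/4 + 135*2**(1/3)/32
F(5/2) = 31*sqrt(2)/120 + 4/3
F(3/2) = 25*sqrt(2)/28 + 12/7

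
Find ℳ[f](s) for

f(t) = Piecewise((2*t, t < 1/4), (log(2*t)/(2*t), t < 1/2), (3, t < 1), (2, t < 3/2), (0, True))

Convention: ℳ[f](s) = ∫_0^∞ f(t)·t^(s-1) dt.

reversing the common scale on t: t on [0, 1/2); log(t)/t on [1/2, 1); 3 on [1, 2); …
the 4 pieces separated at 1/4, 1/2, 1 each add one integral
segment 0 to 1/4 holds 2*t; add its integral
piece [1/4, 1/2): integrate log(2*t)/(2*t) against the kernel
on [1/2, 1): add ∫ 3·t^(s-1) dt
on [1, 3/2) integrate f = 2 against the kernel

(2*2**(2*s)*(s + 1)*(s**2 - 2*s + 1) - 2*2**s*s*(s + 1) - 6*2**s*(s + 1)*(s**2 - 2*s + 1) + 4*6**s*(s + 1)*(s**2 - 2*s + 1) + 4*s**2*(s + 1)*log(2) - 4*s*(s + 1)*log(2) + 4*s*(s + 1) + s*(s**2 - 2*s + 1))/(2*2**(2*s)*s*(s + 1)*(s**2 - 2*s + 1))
  Re(s) > -1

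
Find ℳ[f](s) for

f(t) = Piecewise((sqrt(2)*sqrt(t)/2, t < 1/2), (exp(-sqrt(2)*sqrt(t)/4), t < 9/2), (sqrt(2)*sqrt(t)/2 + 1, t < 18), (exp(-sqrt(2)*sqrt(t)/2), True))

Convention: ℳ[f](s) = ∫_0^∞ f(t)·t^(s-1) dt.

(2**(2*s + 1)*s*(2*s + 1)*uppergamma(2*s, 3) + 2**(4*s + 1)*s*(2*s + 1)*uppergamma(2*s, 1/4) - 2**(4*s + 1)*s*(2*s + 1)*uppergamma(2*s, 3/4) + 8*36**s*s + 36**s - 5*9**s*s - 9**s + s)/(2**s*s*(2*s + 1))
  Re(s) > -1/2

remove the common scale on t first: sqrt(t) on [0, 1/4); exp(-sqrt(t)/2) on [1/4, 9/4); sqrt(t) + 1 on [9/4, 9); …
remove the power substitution first: t on [0, 1/2); exp(-t/2) on [1/2, 3/2); t + 1 on [3/2, 3); …
treat the 4 regions marked off by 1/2, 9/2, 18 separately and sum
for t in [0, 1/2): the term is ∫ sqrt(2)*sqrt(t)/2·t^(s-1)
piece [1/2, 9/2): integrate exp(-sqrt(2)*sqrt(t)/4) against the kernel
for t in [9/2, 18): the term is ∫ (sqrt(2)*sqrt(t)/2 + 1)·t^(s-1)
over [18, ∞), the kernel integral of exp(-sqrt(2)*sqrt(t)/2) enters the sum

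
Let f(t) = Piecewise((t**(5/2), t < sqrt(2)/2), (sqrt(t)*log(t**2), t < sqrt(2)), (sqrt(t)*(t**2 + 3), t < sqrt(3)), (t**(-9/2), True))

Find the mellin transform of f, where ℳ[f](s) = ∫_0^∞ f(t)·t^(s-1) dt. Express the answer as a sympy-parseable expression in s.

the shared t-power comes off first: t**2 on [0, sqrt(2)/2); log(t**2) on [sqrt(2)/2, sqrt(2)); t**2 + 3 on [sqrt(2), sqrt(3)); …
remove the power substitution first: t on [0, 1/2); log(t) on [1/2, 2); t + 3 on [2, 3); …
integrate the 4 segments split at sqrt(2)/2, sqrt(2), sqrt(3), then add the results
on [0, sqrt(2)/2): add ∫ t**(5/2)·t^(s-1) dt
over [sqrt(2)/2, sqrt(2)), the kernel integral of sqrt(t)*log(t**2) enters the sum
between sqrt(2) and sqrt(3) the integrand is sqrt(t)*(t**2 + 3)·t^(s-1)
over [sqrt(3), ∞), the kernel integral of t**(-9/2) enters the sum

2**(-s/2 - 1/4)*(27*2**(s + 1/2)*(s/2 + 5/4)*(s - 9/2)*(s + 1/2)*log(2) - 54*2**(s + 1/2)*(s/2 + 5/4)*(s - 9/2) - 135*2**(s + 1/2)*(s - 9/2)*(s + 1/2)**2/2 - 81*2**(s + 1/2)*(s - 9/2)*(s + 1/2) - sqrt(3)*6**(s/2 + 1/4)*(s/2 + 5/4)*(s + 1/2)**2 + 81*6**(s/2 + 1/4)*(s - 9/2)*(s + 1/2)**2 + 81*6**(s/2 + 1/4)*(s - 9/2)*(s + 1/2) + 27*(s/2 + 5/4)*(s - 9/2)*(s + 1/2)*log(2) + 27*(s - 9/2)*(s + 1/2)**2/4 + (s - 9/2)*(27*s + 135/2))/(27*(s/2 + 5/4)*(s - 9/2)*(s + 1/2)**2)
  -5/2 < Re(s) < 9/2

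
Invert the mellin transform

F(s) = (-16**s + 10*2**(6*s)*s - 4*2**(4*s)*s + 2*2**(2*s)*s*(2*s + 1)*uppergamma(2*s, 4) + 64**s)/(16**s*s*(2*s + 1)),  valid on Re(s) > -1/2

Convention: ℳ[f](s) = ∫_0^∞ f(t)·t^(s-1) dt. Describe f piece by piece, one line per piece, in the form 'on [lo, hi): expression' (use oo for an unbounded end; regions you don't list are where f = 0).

invert the shared t-power to get 1 on [0, 1); (2*sqrt(t) + 1)/sqrt(t) on [1, 4); exp(-2*sqrt(t))/sqrt(t) on [4, ∞)
back out the power substitution: 1 on [0, 1); (2*t + 1)/t on [1, 2); exp(-2*t)/t on [2, ∞)
back out the shared t-power: t on [0, 1); 2*t + 1 on [1, 2); exp(-2*t) on [2, ∞)
linearity at 1, 4 turns ℳ[f](s) into 3 summed integrals
segment 0 to 1 holds sqrt(t); add its integral
∫ over [1, 4) of (2*sqrt(t) + 1)·t^(s-1) joins the sum
the [4, ∞) slice contributes ∫ exp(-2*sqrt(t))·t^(s-1) dt

on [0, 1): sqrt(t)
on [1, 4): 2*sqrt(t) + 1
on [4, oo): exp(-2*sqrt(t))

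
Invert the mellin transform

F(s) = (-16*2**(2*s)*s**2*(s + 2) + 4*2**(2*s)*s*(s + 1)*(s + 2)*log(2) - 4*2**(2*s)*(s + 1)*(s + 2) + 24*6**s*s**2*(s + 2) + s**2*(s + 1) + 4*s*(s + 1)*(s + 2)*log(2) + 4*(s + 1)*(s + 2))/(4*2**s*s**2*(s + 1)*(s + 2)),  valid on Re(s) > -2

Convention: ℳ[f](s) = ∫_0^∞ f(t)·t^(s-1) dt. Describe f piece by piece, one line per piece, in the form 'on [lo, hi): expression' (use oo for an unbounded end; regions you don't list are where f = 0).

on [0, 1/2): t**2
on [1/2, 2): log(t)
on [2, 3): 2*t

integrate the 3 segments split at 1/2, 2, then add the results
segment [0, 1/2) carries t**2; integrate it
∫ over [1/2, 2) of log(t)·t^(s-1) joins the sum
piece [2, 3): integrate 2*t against the kernel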